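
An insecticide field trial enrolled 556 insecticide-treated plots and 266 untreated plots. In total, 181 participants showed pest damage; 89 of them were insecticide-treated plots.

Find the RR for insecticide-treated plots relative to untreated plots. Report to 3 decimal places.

0.463

insecticide-treated plots without the outcome: 556 − 89 = 467
untreated plots with the outcome: 181 − 89 = 92
untreated plots without the outcome: 266 − 92 = 174
risk, insecticide-treated plots = 89/556 = 0.1601
risk, untreated plots = 92/266 = 0.3459
RR = 0.1601 / 0.3459 = 0.463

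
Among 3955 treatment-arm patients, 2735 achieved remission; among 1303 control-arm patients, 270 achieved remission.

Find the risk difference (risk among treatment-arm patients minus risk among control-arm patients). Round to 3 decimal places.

risk, treatment-arm patients = 2735/3955 = 0.6915
risk, control-arm patients = 270/1303 = 0.2072
risk difference = 0.6915 − 0.2072 = 0.484

RD ≈ 0.484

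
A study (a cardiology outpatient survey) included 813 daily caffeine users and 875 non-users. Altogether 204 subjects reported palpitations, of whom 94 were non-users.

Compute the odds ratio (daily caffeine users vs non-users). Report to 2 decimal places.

daily caffeine users with the outcome: 204 − 94 = 110
daily caffeine users without the outcome: 813 − 110 = 703
non-users without the outcome: 875 − 94 = 781
odds, daily caffeine users = 110/703 = 0.1565
odds, non-users = 94/781 = 0.1204
OR = 0.1565 / 0.1204 = 1.30

OR = 1.30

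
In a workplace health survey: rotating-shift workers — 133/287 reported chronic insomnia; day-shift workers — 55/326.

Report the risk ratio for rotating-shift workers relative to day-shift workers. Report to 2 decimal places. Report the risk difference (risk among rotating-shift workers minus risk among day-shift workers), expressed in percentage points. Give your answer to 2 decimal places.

RR = 2.75; RD = 29.47

risk, rotating-shift workers = 133/287 = 0.4634
risk, day-shift workers = 55/326 = 0.1687
RR = 0.4634 / 0.1687 = 2.75
risk difference = 0.4634 − 0.1687 = 0.2947 → 29.47 percentage points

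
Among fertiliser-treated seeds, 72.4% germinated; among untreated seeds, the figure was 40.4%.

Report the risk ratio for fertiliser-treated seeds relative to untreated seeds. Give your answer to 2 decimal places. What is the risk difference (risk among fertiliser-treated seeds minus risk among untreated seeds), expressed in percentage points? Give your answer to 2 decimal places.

RR = 0.7240 / 0.4040 = 1.79
risk difference = 0.7240 − 0.4040 = 0.3200 → 32.00 percentage points

RR = 1.79; RD = 32.00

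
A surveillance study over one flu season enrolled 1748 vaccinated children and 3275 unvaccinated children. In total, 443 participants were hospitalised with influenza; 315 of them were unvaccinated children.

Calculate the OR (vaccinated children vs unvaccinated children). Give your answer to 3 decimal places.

OR ≈ 0.742

vaccinated children with the outcome: 443 − 315 = 128
vaccinated children without the outcome: 1748 − 128 = 1620
unvaccinated children without the outcome: 3275 − 315 = 2960
odds, vaccinated children = 128/1620 = 0.0790
odds, unvaccinated children = 315/2960 = 0.1064
OR = 0.0790 / 0.1064 = 0.742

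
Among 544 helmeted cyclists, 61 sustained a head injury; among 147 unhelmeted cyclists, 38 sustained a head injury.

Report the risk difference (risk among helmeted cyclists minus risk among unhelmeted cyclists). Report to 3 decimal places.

risk, helmeted cyclists = 61/544 = 0.1121
risk, unhelmeted cyclists = 38/147 = 0.2585
risk difference = 0.1121 − 0.2585 = -0.146

RD ≈ -0.146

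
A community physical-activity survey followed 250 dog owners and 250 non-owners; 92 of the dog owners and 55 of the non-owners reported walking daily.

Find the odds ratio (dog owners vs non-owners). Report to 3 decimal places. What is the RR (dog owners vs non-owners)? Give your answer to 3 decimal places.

OR = (92 × 195) / (158 × 55) = 17940/8690 ≈ 2.064
risk, dog owners = 92/250 = 0.3680
risk, non-owners = 55/250 = 0.2200
RR = 0.3680 / 0.2200 = 1.673

OR = 2.064; RR = 1.673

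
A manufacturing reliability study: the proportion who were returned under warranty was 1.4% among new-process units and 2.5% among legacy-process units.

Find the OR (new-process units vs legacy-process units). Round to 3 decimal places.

0.554

odds, new-process units = 0.01400/0.98600 = 0.01420
odds, legacy-process units = 0.02500/0.97500 = 0.02564
OR = 0.01420 / 0.02564 = 0.554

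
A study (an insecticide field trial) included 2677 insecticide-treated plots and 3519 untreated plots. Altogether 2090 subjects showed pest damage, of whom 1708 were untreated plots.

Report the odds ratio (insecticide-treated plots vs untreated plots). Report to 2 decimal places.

OR: 0.18

insecticide-treated plots with the outcome: 2090 − 1708 = 382
insecticide-treated plots without the outcome: 2677 − 382 = 2295
untreated plots without the outcome: 3519 − 1708 = 1811
OR = (382 × 1811) / (2295 × 1708) = 691802/3919860 ≈ 0.18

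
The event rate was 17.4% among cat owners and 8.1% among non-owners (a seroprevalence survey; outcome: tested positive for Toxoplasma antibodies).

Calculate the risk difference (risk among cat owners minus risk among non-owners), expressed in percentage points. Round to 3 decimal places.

9.300

risk difference = 0.1740 − 0.0810 = 0.0930 → 9.300 percentage points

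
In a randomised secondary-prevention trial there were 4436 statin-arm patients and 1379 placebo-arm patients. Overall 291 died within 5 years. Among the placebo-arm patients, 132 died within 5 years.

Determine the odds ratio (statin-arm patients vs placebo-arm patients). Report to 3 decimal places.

OR = 0.351

statin-arm patients with the outcome: 291 − 132 = 159
statin-arm patients without the outcome: 4436 − 159 = 4277
placebo-arm patients without the outcome: 1379 − 132 = 1247
OR = (159 × 1247) / (4277 × 132) = 198273/564564 ≈ 0.351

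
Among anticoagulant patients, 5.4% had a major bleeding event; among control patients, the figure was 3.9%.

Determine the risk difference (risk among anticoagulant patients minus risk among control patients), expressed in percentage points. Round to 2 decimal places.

risk difference = 0.05400 − 0.03900 = 0.01500 → 1.50 percentage points

RD = 1.50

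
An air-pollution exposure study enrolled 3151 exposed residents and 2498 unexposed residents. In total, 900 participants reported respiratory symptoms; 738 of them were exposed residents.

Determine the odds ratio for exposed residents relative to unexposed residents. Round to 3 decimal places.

exposed residents without the outcome: 3151 − 738 = 2413
unexposed residents with the outcome: 900 − 738 = 162
unexposed residents without the outcome: 2498 − 162 = 2336
OR = (738 × 2336) / (2413 × 162) = 1723968/390906 ≈ 4.410

4.410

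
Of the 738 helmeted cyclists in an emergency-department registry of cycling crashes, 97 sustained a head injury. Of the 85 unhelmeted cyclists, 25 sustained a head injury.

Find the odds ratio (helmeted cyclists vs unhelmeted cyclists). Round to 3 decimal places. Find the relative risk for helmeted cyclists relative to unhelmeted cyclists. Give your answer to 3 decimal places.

OR = 0.363; RR = 0.447

odds, helmeted cyclists = 97/641 = 0.1513
odds, unhelmeted cyclists = 25/60 = 0.4167
OR = 0.1513 / 0.4167 = 0.363
risk, helmeted cyclists = 97/738 = 0.1314
risk, unhelmeted cyclists = 25/85 = 0.2941
RR = 0.1314 / 0.2941 = 0.447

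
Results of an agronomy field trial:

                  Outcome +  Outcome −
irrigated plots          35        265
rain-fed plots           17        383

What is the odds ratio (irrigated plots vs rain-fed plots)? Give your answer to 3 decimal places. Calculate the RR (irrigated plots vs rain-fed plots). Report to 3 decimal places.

OR = 2.976; RR = 2.745

OR = (35 × 383) / (265 × 17) = 13405/4505 ≈ 2.976
risk, irrigated plots = 35/300 = 0.11667
risk, rain-fed plots = 17/400 = 0.04250
RR = 0.11667 / 0.04250 = 2.745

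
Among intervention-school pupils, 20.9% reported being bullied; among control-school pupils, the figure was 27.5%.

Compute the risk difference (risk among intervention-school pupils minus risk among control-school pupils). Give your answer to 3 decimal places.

risk difference = 0.2090 − 0.2750 = -0.066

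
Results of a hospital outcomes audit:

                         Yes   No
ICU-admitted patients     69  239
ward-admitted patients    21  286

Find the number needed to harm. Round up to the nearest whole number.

risk, ICU-admitted patients = 69/308 = 0.224026
risk, ward-admitted patients = 21/307 = 0.068404
absolute risk difference = 0.155622
1 / 0.155622 = 6.426 → round up → 7

7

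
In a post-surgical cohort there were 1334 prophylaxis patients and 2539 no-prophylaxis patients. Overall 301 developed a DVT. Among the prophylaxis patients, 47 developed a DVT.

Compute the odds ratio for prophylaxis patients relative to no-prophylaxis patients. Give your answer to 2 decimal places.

prophylaxis patients without the outcome: 1334 − 47 = 1287
no-prophylaxis patients with the outcome: 301 − 47 = 254
no-prophylaxis patients without the outcome: 2539 − 254 = 2285
OR = (47 × 2285) / (1287 × 254) = 107395/326898 ≈ 0.33

OR: 0.33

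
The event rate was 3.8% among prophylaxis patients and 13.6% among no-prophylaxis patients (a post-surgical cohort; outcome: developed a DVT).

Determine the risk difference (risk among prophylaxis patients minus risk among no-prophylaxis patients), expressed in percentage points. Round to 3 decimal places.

RD = -9.800

risk difference = 0.03800 − 0.13600 = -0.09800 → -9.800 percentage points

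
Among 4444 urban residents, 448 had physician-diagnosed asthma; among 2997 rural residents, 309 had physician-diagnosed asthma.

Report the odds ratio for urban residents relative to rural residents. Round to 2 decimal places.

OR = (448 × 2688) / (3996 × 309) = 1204224/1234764 ≈ 0.98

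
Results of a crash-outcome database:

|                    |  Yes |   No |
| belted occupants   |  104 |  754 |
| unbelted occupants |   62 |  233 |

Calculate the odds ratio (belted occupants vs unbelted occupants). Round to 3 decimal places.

0.518

odds, belted occupants = 104/754 = 0.1379
odds, unbelted occupants = 62/233 = 0.2661
OR = 0.1379 / 0.2661 = 0.518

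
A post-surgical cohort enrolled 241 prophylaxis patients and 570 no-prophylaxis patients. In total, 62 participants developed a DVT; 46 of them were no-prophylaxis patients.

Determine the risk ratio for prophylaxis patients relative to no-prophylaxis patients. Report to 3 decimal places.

RR ≈ 0.823

prophylaxis patients with the outcome: 62 − 46 = 16
prophylaxis patients without the outcome: 241 − 16 = 225
no-prophylaxis patients without the outcome: 570 − 46 = 524
risk, prophylaxis patients = 16/241 = 0.0664
risk, no-prophylaxis patients = 46/570 = 0.0807
RR = 0.0664 / 0.0807 = 0.823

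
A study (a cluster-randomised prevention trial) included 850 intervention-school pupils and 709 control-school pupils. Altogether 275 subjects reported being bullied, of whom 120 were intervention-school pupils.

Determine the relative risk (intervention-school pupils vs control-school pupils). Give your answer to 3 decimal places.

RR = 0.646

intervention-school pupils without the outcome: 850 − 120 = 730
control-school pupils with the outcome: 275 − 120 = 155
control-school pupils without the outcome: 709 − 155 = 554
risk, intervention-school pupils = 120/850 = 0.1412
risk, control-school pupils = 155/709 = 0.2186
RR = 0.1412 / 0.2186 = 0.646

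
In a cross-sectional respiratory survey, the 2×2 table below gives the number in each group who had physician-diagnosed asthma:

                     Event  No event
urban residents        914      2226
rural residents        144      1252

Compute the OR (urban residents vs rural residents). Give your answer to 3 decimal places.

OR = (914 × 1252) / (2226 × 144) = 1144328/320544 ≈ 3.570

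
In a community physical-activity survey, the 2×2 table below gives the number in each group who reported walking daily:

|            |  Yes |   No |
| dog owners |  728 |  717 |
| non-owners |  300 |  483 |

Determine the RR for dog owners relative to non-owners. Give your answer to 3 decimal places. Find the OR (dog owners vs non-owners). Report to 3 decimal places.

RR = 1.315; OR = 1.635

risk, dog owners = 728/1445 = 0.5038
risk, non-owners = 300/783 = 0.3831
RR = 0.5038 / 0.3831 = 1.315
odds, dog owners = 728/717 = 1.0153
odds, non-owners = 300/483 = 0.6211
OR = 1.0153 / 0.6211 = 1.635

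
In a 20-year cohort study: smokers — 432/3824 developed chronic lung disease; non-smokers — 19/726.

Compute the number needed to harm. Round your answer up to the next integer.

risk, smokers = 432/3824 = 0.112971
risk, non-smokers = 19/726 = 0.026171
absolute risk difference = 0.086800
1 / 0.086800 = 11.521 → round up → 12

NNH: 12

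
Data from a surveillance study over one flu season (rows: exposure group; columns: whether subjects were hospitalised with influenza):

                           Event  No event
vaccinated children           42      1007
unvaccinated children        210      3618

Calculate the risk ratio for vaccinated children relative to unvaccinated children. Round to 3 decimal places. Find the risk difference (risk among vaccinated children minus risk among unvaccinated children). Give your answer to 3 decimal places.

RR = 0.730; RD = -0.015

risk, vaccinated children = 42/1049 = 0.04004
risk, unvaccinated children = 210/3828 = 0.05486
RR = 0.04004 / 0.05486 = 0.730
risk difference = 0.04004 − 0.05486 = -0.015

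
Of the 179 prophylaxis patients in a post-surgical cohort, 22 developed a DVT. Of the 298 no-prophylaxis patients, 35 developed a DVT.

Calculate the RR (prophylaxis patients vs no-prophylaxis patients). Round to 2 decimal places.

RR = 1.05

risk, prophylaxis patients = 22/179 = 0.1229
risk, no-prophylaxis patients = 35/298 = 0.1174
RR = 0.1229 / 0.1174 = 1.05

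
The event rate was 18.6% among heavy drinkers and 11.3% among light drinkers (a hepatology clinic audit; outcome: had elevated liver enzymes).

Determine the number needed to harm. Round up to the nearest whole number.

14

absolute risk difference = 0.073000
1 / 0.073000 = 13.699 → round up → 14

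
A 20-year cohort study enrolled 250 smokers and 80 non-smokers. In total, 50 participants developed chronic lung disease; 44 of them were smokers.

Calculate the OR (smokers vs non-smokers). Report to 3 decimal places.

smokers without the outcome: 250 − 44 = 206
non-smokers with the outcome: 50 − 44 = 6
non-smokers without the outcome: 80 − 6 = 74
odds, smokers = 44/206 = 0.2136
odds, non-smokers = 6/74 = 0.0811
OR = 0.2136 / 0.0811 = 2.634

2.634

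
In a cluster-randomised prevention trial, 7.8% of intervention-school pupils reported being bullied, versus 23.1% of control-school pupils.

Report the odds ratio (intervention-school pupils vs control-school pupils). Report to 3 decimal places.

odds, intervention-school pupils = 0.0780/0.9220 = 0.0846
odds, control-school pupils = 0.2310/0.7690 = 0.3004
OR = 0.0846 / 0.3004 = 0.282

0.282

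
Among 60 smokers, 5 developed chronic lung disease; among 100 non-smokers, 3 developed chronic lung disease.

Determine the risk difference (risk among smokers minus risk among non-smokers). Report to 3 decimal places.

risk, smokers = 5/60 = 0.08333
risk, non-smokers = 3/100 = 0.03000
risk difference = 0.08333 − 0.03000 = 0.053

RD = 0.053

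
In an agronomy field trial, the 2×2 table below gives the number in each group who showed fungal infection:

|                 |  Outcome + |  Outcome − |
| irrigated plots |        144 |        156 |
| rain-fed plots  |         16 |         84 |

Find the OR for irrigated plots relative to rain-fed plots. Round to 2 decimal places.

odds, irrigated plots = 144/156 = 0.9231
odds, rain-fed plots = 16/84 = 0.1905
OR = 0.9231 / 0.1905 = 4.85

OR: 4.85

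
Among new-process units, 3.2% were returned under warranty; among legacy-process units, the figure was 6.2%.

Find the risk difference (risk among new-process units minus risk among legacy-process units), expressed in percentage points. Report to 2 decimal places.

RD = -3.00

risk difference = 0.03200 − 0.06200 = -0.03000 → -3.00 percentage points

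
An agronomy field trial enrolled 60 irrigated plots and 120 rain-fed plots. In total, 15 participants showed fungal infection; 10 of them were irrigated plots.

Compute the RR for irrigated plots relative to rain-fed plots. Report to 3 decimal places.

irrigated plots without the outcome: 60 − 10 = 50
rain-fed plots with the outcome: 15 − 10 = 5
rain-fed plots without the outcome: 120 − 5 = 115
risk, irrigated plots = 10/60 = 0.16667
risk, rain-fed plots = 5/120 = 0.04167
RR = 0.16667 / 0.04167 = 4.000

RR ≈ 4.000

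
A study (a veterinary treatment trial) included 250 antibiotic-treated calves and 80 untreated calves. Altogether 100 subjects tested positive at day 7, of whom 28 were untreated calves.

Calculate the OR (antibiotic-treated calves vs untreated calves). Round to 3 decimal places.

OR: 0.751

antibiotic-treated calves with the outcome: 100 − 28 = 72
antibiotic-treated calves without the outcome: 250 − 72 = 178
untreated calves without the outcome: 80 − 28 = 52
odds, antibiotic-treated calves = 72/178 = 0.4045
odds, untreated calves = 28/52 = 0.5385
OR = 0.4045 / 0.5385 = 0.751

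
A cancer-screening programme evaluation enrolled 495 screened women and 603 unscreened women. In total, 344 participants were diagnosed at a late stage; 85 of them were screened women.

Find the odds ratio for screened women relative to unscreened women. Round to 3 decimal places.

screened women without the outcome: 495 − 85 = 410
unscreened women with the outcome: 344 − 85 = 259
unscreened women without the outcome: 603 − 259 = 344
odds, screened women = 85/410 = 0.2073
odds, unscreened women = 259/344 = 0.7529
OR = 0.2073 / 0.7529 = 0.275

OR = 0.275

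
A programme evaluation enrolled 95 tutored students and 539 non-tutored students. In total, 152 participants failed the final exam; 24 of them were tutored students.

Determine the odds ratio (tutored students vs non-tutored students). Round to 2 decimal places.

tutored students without the outcome: 95 − 24 = 71
non-tutored students with the outcome: 152 − 24 = 128
non-tutored students without the outcome: 539 − 128 = 411
odds, tutored students = 24/71 = 0.3380
odds, non-tutored students = 128/411 = 0.3114
OR = 0.3380 / 0.3114 = 1.09

OR = 1.09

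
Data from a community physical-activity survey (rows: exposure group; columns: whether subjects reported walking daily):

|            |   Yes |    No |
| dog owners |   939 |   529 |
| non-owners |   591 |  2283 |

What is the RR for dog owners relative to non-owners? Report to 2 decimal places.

risk, dog owners = 939/1468 = 0.6396
risk, non-owners = 591/2874 = 0.2056
RR = 0.6396 / 0.2056 = 3.11

RR ≈ 3.11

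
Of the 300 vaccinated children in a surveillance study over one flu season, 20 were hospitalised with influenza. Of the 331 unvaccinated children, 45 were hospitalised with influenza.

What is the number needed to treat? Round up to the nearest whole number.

NNT: 15

risk, vaccinated children = 20/300 = 0.066667
risk, unvaccinated children = 45/331 = 0.135952
absolute risk difference = 0.069285
1 / 0.069285 = 14.433 → round up → 15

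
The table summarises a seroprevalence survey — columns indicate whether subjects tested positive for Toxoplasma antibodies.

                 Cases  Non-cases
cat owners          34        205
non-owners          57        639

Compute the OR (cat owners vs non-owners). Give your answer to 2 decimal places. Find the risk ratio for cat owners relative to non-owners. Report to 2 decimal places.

OR = 1.86; RR = 1.74

OR = (34 × 639) / (205 × 57) = 21726/11685 ≈ 1.86
risk, cat owners = 34/239 = 0.1423
risk, non-owners = 57/696 = 0.0819
RR = 0.1423 / 0.0819 = 1.74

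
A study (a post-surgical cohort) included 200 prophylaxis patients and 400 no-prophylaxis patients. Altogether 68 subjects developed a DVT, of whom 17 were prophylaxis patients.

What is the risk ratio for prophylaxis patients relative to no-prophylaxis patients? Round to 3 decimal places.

prophylaxis patients without the outcome: 200 − 17 = 183
no-prophylaxis patients with the outcome: 68 − 17 = 51
no-prophylaxis patients without the outcome: 400 − 51 = 349
risk, prophylaxis patients = 17/200 = 0.0850
risk, no-prophylaxis patients = 51/400 = 0.1275
RR = 0.0850 / 0.1275 = 0.667

RR ≈ 0.667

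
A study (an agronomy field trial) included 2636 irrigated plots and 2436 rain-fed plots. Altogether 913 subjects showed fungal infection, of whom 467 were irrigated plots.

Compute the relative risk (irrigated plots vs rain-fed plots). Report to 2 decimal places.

RR = 0.97

irrigated plots without the outcome: 2636 − 467 = 2169
rain-fed plots with the outcome: 913 − 467 = 446
rain-fed plots without the outcome: 2436 − 446 = 1990
risk, irrigated plots = 467/2636 = 0.1772
risk, rain-fed plots = 446/2436 = 0.1831
RR = 0.1772 / 0.1831 = 0.97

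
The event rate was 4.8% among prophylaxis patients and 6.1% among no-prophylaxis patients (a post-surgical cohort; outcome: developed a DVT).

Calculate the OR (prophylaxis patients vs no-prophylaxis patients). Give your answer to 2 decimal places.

odds, prophylaxis patients = 0.04800/0.95200 = 0.05042
odds, no-prophylaxis patients = 0.06100/0.93900 = 0.06496
OR = 0.05042 / 0.06496 = 0.78

0.78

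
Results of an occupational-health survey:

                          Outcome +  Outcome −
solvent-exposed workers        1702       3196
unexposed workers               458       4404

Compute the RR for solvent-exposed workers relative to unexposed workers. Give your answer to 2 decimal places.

risk, solvent-exposed workers = 1702/4898 = 0.3475
risk, unexposed workers = 458/4862 = 0.0942
RR = 0.3475 / 0.0942 = 3.69

RR = 3.69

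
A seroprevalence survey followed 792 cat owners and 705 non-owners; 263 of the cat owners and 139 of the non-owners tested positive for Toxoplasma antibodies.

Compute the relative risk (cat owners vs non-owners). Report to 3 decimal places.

risk, cat owners = 263/792 = 0.3321
risk, non-owners = 139/705 = 0.1972
RR = 0.3321 / 0.1972 = 1.684

RR: 1.684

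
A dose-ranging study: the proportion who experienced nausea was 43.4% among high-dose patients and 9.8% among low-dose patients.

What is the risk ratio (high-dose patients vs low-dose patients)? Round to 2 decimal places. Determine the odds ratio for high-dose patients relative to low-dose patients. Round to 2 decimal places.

RR = 4.43; OR = 7.06

RR = 0.4340 / 0.0980 = 4.43
odds, high-dose patients = 0.4340/0.5660 = 0.7668
odds, low-dose patients = 0.0980/0.9020 = 0.1086
OR = 0.7668 / 0.1086 = 7.06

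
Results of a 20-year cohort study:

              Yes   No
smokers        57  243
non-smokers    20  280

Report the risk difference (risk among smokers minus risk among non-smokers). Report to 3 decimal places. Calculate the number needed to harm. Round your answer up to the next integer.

risk, smokers = 57/300 = 0.1900
risk, non-smokers = 20/300 = 0.0667
risk difference = 0.1900 − 0.0667 = 0.123
absolute risk difference = 0.123333
1 / 0.123333 = 8.108 → round up → 9

RD = 0.123; NNH = 9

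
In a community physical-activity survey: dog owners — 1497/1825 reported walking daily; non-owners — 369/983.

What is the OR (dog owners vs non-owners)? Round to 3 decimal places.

OR = (1497 × 614) / (328 × 369) = 919158/121032 ≈ 7.594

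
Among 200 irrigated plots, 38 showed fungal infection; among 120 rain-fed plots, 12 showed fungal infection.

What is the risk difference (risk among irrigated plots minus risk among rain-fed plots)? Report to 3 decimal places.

risk, irrigated plots = 38/200 = 0.1900
risk, rain-fed plots = 12/120 = 0.1000
risk difference = 0.1900 − 0.1000 = 0.090

0.090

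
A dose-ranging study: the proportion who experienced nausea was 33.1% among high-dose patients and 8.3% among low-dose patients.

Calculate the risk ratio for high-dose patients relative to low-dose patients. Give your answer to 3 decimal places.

RR = 0.3310 / 0.0830 = 3.988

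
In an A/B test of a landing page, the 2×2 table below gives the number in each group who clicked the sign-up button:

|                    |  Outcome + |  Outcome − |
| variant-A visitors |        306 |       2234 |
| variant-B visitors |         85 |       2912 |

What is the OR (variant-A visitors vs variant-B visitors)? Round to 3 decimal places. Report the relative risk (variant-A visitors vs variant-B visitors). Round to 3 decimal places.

OR = (306 × 2912) / (2234 × 85) = 891072/189890 ≈ 4.693
risk, variant-A visitors = 306/2540 = 0.12047
risk, variant-B visitors = 85/2997 = 0.02836
RR = 0.12047 / 0.02836 = 4.248

OR = 4.693; RR = 4.248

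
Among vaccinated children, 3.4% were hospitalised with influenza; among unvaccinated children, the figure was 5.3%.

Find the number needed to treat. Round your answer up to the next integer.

absolute risk difference = 0.019000
1 / 0.019000 = 52.632 → round up → 53

53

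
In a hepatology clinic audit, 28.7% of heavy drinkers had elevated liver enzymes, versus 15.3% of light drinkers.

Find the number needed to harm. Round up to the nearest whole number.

8

absolute risk difference = 0.134000
1 / 0.134000 = 7.463 → round up → 8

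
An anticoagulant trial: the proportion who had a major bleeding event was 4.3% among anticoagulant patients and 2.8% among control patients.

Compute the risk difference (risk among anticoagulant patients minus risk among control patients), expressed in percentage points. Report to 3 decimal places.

risk difference = 0.04300 − 0.02800 = 0.01500 → 1.500 percentage points

1.500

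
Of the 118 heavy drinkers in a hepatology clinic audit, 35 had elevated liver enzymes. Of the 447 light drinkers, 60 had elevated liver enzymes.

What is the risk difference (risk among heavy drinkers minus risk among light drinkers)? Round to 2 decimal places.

RD: 0.16

risk, heavy drinkers = 35/118 = 0.2966
risk, light drinkers = 60/447 = 0.1342
risk difference = 0.2966 − 0.1342 = 0.16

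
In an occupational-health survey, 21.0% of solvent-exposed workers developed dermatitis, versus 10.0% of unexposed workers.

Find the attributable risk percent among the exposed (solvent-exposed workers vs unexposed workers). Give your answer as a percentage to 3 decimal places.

AR% = (0.2100 − 0.1000) / 0.2100 = 0.5238 → 52.381%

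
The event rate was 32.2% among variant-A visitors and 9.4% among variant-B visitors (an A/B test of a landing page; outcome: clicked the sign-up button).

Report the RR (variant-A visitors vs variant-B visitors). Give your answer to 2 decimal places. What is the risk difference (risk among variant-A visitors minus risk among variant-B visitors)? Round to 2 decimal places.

RR = 3.43; RD = 0.23

RR = 0.3220 / 0.0940 = 3.43
risk difference = 0.3220 − 0.0940 = 0.23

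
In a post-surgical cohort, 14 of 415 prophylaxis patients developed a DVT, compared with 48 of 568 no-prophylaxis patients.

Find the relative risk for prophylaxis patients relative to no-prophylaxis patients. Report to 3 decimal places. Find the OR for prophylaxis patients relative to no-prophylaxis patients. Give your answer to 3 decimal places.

RR = 0.399; OR = 0.378

risk, prophylaxis patients = 14/415 = 0.03373
risk, no-prophylaxis patients = 48/568 = 0.08451
RR = 0.03373 / 0.08451 = 0.399
odds, prophylaxis patients = 14/401 = 0.03491
odds, no-prophylaxis patients = 48/520 = 0.09231
OR = 0.03491 / 0.09231 = 0.378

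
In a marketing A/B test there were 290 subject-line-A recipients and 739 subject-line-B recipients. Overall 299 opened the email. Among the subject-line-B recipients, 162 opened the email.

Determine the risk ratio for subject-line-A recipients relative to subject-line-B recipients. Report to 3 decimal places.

RR = 2.155

subject-line-A recipients with the outcome: 299 − 162 = 137
subject-line-A recipients without the outcome: 290 − 137 = 153
subject-line-B recipients without the outcome: 739 − 162 = 577
risk, subject-line-A recipients = 137/290 = 0.4724
risk, subject-line-B recipients = 162/739 = 0.2192
RR = 0.4724 / 0.2192 = 2.155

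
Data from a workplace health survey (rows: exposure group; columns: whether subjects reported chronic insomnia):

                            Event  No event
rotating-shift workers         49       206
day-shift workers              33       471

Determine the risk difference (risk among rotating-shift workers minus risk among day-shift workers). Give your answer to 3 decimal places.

risk, rotating-shift workers = 49/255 = 0.1922
risk, day-shift workers = 33/504 = 0.0655
risk difference = 0.1922 − 0.0655 = 0.127

0.127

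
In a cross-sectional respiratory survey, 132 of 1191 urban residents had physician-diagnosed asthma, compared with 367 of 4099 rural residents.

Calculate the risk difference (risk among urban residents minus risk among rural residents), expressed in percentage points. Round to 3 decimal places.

risk, urban residents = 132/1191 = 0.1108
risk, rural residents = 367/4099 = 0.0895
risk difference = 0.1108 − 0.0895 = 0.0213 → 2.130 percentage points

RD = 2.130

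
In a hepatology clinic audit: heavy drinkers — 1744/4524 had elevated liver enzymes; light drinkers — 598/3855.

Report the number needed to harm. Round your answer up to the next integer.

risk, heavy drinkers = 1744/4524 = 0.385500
risk, light drinkers = 598/3855 = 0.155123
absolute risk difference = 0.230376
1 / 0.230376 = 4.341 → round up → 5

NNH = 5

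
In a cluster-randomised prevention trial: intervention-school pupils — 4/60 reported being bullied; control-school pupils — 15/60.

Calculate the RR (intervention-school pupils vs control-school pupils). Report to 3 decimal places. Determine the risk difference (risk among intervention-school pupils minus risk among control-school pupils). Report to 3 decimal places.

risk, intervention-school pupils = 4/60 = 0.0667
risk, control-school pupils = 15/60 = 0.2500
RR = 0.0667 / 0.2500 = 0.267
risk difference = 0.0667 − 0.2500 = -0.183

RR = 0.267; RD = -0.183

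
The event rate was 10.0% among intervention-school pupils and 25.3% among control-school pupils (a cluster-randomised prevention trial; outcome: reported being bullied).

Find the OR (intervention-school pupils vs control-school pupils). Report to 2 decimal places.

0.33

odds, intervention-school pupils = 0.1000/0.9000 = 0.1111
odds, control-school pupils = 0.2530/0.7470 = 0.3387
OR = 0.1111 / 0.3387 = 0.33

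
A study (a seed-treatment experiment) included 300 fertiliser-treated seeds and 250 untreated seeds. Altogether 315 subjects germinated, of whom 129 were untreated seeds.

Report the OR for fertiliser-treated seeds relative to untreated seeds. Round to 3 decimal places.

fertiliser-treated seeds with the outcome: 315 − 129 = 186
fertiliser-treated seeds without the outcome: 300 − 186 = 114
untreated seeds without the outcome: 250 − 129 = 121
OR = (186 × 121) / (114 × 129) = 22506/14706 ≈ 1.530

OR = 1.530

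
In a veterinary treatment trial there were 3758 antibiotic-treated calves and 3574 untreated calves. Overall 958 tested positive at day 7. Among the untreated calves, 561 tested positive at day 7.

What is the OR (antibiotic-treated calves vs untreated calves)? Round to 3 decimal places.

antibiotic-treated calves with the outcome: 958 − 561 = 397
antibiotic-treated calves without the outcome: 3758 − 397 = 3361
untreated calves without the outcome: 3574 − 561 = 3013
odds, antibiotic-treated calves = 397/3361 = 0.1181
odds, untreated calves = 561/3013 = 0.1862
OR = 0.1181 / 0.1862 = 0.634

0.634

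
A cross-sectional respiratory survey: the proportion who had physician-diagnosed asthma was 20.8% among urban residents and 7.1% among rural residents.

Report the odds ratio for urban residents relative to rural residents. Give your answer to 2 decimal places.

OR = 3.44

odds, urban residents = 0.2080/0.7920 = 0.2626
odds, rural residents = 0.0710/0.9290 = 0.0764
OR = 0.2626 / 0.0764 = 3.44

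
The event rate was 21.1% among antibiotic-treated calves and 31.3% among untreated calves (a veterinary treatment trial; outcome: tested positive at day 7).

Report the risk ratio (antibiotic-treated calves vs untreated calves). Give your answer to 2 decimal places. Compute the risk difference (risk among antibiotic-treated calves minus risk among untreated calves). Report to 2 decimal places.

RR = 0.2110 / 0.3130 = 0.67
risk difference = 0.2110 − 0.3130 = -0.10

RR = 0.67; RD = -0.10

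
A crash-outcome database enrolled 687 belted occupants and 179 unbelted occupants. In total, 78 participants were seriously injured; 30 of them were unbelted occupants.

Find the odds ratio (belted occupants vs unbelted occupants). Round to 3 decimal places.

OR = 0.373

belted occupants with the outcome: 78 − 30 = 48
belted occupants without the outcome: 687 − 48 = 639
unbelted occupants without the outcome: 179 − 30 = 149
OR = (48 × 149) / (639 × 30) = 7152/19170 ≈ 0.373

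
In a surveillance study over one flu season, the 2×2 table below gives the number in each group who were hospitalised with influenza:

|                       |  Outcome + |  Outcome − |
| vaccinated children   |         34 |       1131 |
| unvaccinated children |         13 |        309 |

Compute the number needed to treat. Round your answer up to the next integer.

90

risk, vaccinated children = 34/1165 = 0.029185
risk, unvaccinated children = 13/322 = 0.040373
absolute risk difference = 0.011188
1 / 0.011188 = 89.381 → round up → 90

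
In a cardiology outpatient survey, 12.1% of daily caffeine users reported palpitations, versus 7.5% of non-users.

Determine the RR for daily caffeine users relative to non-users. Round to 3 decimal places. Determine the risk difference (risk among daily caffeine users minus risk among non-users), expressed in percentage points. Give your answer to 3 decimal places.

RR = 1.613; RD = 4.600

RR = 0.1210 / 0.0750 = 1.613
risk difference = 0.1210 − 0.0750 = 0.0460 → 4.600 percentage points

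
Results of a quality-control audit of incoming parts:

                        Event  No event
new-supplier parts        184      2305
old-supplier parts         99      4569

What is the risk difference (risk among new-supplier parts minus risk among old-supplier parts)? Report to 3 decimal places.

risk, new-supplier parts = 184/2489 = 0.07393
risk, old-supplier parts = 99/4668 = 0.02121
risk difference = 0.07393 − 0.02121 = 0.053

0.053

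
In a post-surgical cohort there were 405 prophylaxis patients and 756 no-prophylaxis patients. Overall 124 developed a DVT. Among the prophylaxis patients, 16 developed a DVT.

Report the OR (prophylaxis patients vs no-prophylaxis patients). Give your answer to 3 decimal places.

prophylaxis patients without the outcome: 405 − 16 = 389
no-prophylaxis patients with the outcome: 124 − 16 = 108
no-prophylaxis patients without the outcome: 756 − 108 = 648
OR = (16 × 648) / (389 × 108) = 10368/42012 ≈ 0.247

0.247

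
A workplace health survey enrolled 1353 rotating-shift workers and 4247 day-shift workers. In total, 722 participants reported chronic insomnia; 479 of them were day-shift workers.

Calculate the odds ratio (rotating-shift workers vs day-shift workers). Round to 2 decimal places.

1.72

rotating-shift workers with the outcome: 722 − 479 = 243
rotating-shift workers without the outcome: 1353 − 243 = 1110
day-shift workers without the outcome: 4247 − 479 = 3768
OR = (243 × 3768) / (1110 × 479) = 915624/531690 ≈ 1.72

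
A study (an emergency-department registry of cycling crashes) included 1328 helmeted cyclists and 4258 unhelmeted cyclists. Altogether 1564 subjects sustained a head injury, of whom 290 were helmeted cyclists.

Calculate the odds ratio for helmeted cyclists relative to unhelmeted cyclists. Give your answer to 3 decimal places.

helmeted cyclists without the outcome: 1328 − 290 = 1038
unhelmeted cyclists with the outcome: 1564 − 290 = 1274
unhelmeted cyclists without the outcome: 4258 − 1274 = 2984
odds, helmeted cyclists = 290/1038 = 0.2794
odds, unhelmeted cyclists = 1274/2984 = 0.4269
OR = 0.2794 / 0.4269 = 0.654

0.654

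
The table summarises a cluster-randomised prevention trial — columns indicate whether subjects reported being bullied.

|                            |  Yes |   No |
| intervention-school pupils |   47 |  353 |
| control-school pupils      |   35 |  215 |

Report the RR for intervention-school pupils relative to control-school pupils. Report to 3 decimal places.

RR: 0.839

risk, intervention-school pupils = 47/400 = 0.1175
risk, control-school pupils = 35/250 = 0.1400
RR = 0.1175 / 0.1400 = 0.839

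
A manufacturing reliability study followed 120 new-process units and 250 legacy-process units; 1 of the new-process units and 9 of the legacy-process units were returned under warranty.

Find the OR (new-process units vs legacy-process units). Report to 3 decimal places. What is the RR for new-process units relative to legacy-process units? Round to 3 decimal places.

odds, new-process units = 1/119 = 0.00840
odds, legacy-process units = 9/241 = 0.03734
OR = 0.00840 / 0.03734 = 0.225
risk, new-process units = 1/120 = 0.00833
risk, legacy-process units = 9/250 = 0.03600
RR = 0.00833 / 0.03600 = 0.231

OR = 0.225; RR = 0.231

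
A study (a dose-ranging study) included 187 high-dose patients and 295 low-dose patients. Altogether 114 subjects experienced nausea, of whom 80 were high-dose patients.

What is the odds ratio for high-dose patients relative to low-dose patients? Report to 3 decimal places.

high-dose patients without the outcome: 187 − 80 = 107
low-dose patients with the outcome: 114 − 80 = 34
low-dose patients without the outcome: 295 − 34 = 261
OR = (80 × 261) / (107 × 34) = 20880/3638 ≈ 5.739

5.739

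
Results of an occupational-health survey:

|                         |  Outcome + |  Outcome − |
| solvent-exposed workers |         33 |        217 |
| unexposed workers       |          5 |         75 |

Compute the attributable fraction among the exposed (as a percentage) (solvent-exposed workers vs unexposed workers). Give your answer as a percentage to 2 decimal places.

risk, solvent-exposed workers = 33/250 = 0.1320
risk, unexposed workers = 5/80 = 0.0625
AR% = (0.1320 − 0.0625) / 0.1320 = 0.5265 → 52.65%

AR% = 52.65%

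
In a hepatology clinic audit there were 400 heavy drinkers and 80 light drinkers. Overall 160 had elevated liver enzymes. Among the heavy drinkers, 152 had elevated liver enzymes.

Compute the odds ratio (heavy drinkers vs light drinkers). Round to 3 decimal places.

heavy drinkers without the outcome: 400 − 152 = 248
light drinkers with the outcome: 160 − 152 = 8
light drinkers without the outcome: 80 − 8 = 72
OR = (152 × 72) / (248 × 8) = 10944/1984 ≈ 5.516

5.516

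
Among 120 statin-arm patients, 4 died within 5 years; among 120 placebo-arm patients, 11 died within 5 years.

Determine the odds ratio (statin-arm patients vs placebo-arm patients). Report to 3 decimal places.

0.342

odds, statin-arm patients = 4/116 = 0.03448
odds, placebo-arm patients = 11/109 = 0.10092
OR = 0.03448 / 0.10092 = 0.342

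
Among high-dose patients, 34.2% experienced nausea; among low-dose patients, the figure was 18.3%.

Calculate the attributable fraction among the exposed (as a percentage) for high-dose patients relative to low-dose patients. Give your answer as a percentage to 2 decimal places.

AR% = (0.3420 − 0.1830) / 0.3420 = 0.4649 → 46.49%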